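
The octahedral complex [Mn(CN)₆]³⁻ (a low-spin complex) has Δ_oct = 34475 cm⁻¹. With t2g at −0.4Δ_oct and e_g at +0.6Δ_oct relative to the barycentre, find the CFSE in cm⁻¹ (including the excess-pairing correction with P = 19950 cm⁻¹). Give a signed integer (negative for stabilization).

Each CN⁻ contributes -1; 6 × (-1) = -6. With overall charge -3, Mn is in the +3 oxidation state.
Mn is in group 7, so Mn³⁺ is d⁴ (7 − 3 = 4).
Configuration: t2g^4 e_g^0.
CFSE(orbital) = 4×(-0.4Δ_oct) + 0×(0.6Δ_oct) = -1.6Δ_oct; with Δ_oct = 34475 cm⁻¹ that is -55160 cm⁻¹.
High-spin d⁴ would be t2g^3 e_g^1 with 0 pairs; low-spin has 1, so 1 excess pair costs +1P = +19950 cm⁻¹.
Net CFSE = -55160 + 19950 = -35210 cm⁻¹.

-35210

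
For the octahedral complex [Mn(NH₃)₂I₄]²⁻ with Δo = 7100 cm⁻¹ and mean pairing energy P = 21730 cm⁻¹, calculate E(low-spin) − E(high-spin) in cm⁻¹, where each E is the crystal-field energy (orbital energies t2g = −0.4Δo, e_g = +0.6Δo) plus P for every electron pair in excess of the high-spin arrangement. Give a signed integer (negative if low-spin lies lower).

Ligand charges: 2×(+0) from NH₃ and 4×(-1) from I⁻ sum to -4; with overall charge -2, Mn is +2.
Mn is in group 7, so Mn²⁺ is d⁵ (7 − 2 = 5).
In the high-spin limit (t2g^3 e_g^2) the orbital term is 0.0Δo = 0 cm⁻¹, with no excess pairing.
Low-spin t2g^5 e_g^0 gives -2.0Δo = -14200 cm⁻¹, but forming 2 extra pairs costs 2P = 43460 cm⁻¹, so E(LS) = -14200 + 43460 = 29260 cm⁻¹.
E(LS) − E(HS) = 29260 − (0) = 29260 cm⁻¹.

29260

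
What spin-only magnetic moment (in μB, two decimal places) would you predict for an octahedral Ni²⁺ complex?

Ni²⁺: group 10, so d-count = 10 − 2 = 8.
Configuration: t₂g⁶ eg² → 2 unpaired electrons.
μ(spin-only) = √[2(2+2)] = √8 ≈ 2.83 μB.

2.83 μB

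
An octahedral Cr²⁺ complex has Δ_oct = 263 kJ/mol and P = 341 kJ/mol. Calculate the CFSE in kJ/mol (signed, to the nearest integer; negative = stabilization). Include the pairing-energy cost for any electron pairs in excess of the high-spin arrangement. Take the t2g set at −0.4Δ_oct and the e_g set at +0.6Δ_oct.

-158

Group 6 minus oxidation state +2 gives a d⁴ configuration for Cr²⁺.
With Δ_oct < P the complex is high-spin.
Configuration: t2g^3 e_g^1.
Orbital CFSE = -0.6Δ_oct = -0.6 × 263 = -158 kJ/mol.
High-spin has no excess pairs, so no pairing correction applies.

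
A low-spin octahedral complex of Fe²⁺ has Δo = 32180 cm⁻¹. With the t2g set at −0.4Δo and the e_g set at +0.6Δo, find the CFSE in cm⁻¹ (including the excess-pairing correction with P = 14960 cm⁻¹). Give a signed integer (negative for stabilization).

Fe sits in group 8; removing 2 electrons leaves Fe²⁺ with 8 − 2 = 6 d electrons.
The d⁶ electrons fill as t2g^6 e_g^0.
The orbital stabilization is -2.4Δo = -2.4 × 32180 = -77232 cm⁻¹.
Relative to high-spin t2g^4 e_g^2 (1 paired), the low-spin configuration has 2 additional pairs, contributing +2 × 14960 = +29920 cm⁻¹.
Combining: -77232 + 29920 = -47312 cm⁻¹.

-47312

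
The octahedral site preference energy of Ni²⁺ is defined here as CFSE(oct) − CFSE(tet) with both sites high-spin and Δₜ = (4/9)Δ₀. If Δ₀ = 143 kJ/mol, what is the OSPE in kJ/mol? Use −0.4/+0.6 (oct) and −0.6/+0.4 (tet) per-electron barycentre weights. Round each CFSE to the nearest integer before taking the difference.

Ni²⁺: group 10, so d-count = 10 − 2 = 8.
In an octahedral site d⁸ (HS) is t₂g⁶ eg², giving CFSE(oct) = -1.2Δ₀ = -172 kJ/mol.
Tetrahedral: e⁴ t₂⁴, CFSE = 4(−0.6) + 4(+0.4) = -0.8Δₜ = -0.8 × (4/9) × 143 = -51 kJ/mol.
OSPE = -172 − (-51) = -121 kJ/mol.

-121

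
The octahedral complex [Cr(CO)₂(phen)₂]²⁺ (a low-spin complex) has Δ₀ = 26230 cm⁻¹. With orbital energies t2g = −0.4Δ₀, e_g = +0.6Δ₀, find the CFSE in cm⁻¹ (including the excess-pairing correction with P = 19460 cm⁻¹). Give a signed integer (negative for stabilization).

-22508

Ligand charges: 2×(+0) from CO and 2×(+0) from phen sum to +0; with overall charge +2, Cr is +2.
Cr sits in group 6; removing 2 electrons leaves Cr²⁺ with 6 − 2 = 4 d electrons.
Electron filling gives t2g^4 e_g^0.
The orbital stabilization is -1.6Δ₀ = -1.6 × 26230 = -41968 cm⁻¹.
High-spin d⁴ would be t2g^3 e_g^1 with 0 pairs; low-spin has 1, so 1 excess pair costs +1P = +19460 cm⁻¹.
Combining: -41968 + 19460 = -22508 cm⁻¹.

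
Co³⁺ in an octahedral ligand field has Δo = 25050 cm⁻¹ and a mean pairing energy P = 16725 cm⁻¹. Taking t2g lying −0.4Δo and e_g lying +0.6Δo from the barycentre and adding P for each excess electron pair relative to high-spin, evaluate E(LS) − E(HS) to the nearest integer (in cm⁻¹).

-16650

Co sits in group 9; removing 3 electrons leaves Co³⁺ with 9 − 3 = 6 d electrons.
High-spin: t2g^4 e_g^2, CFSE = -0.4Δo = -10020 cm⁻¹.
For low-spin the configuration is t2g^6 e_g^0: orbital energy -2.4 × 25050 = -60120 cm⁻¹, and 2 additional pairs relative to high-spin add 33450 cm⁻¹, giving -26670 cm⁻¹.
Thus E(LS) − E(HS) = -16650 cm⁻¹.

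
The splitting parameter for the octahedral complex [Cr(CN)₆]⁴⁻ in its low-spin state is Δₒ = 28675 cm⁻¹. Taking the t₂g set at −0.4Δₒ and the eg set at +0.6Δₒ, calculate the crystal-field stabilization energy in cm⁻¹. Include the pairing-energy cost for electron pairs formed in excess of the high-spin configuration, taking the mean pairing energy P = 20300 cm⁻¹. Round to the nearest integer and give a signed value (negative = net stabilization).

-25580

Each CN⁻ contributes -1; 6 × (-1) = -6. With overall charge -4, Cr is in the +2 oxidation state.
Cr²⁺: group 6, so d-count = 6 − 2 = 4.
The d⁴ electrons fill as t₂g⁴ eg⁰.
The orbital stabilization is -1.6Δₒ = -1.6 × 28675 = -45880 cm⁻¹.
Relative to high-spin t₂g³ eg¹ (0 paired), the low-spin configuration has 1 additional pair, contributing +1 × 20300 = +20300 cm⁻¹.
Overall CFSE = -45880 + 20300 = -25580 cm⁻¹.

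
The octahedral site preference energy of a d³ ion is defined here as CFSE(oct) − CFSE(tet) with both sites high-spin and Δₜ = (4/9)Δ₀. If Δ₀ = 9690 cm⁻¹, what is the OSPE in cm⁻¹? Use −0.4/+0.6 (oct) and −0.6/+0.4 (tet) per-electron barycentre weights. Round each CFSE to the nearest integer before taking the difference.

-8183

In an octahedral site d³ (HS) is t2g^3 e_g^0, giving CFSE(oct) = -1.2Δ₀ = -11628 cm⁻¹.
In a tetrahedral site the filling is e^2 t2^1: CFSE(tet) = -0.8Δₜ = -0.8 × (4/9)(9690) = -3445 cm⁻¹.
Subtracting, OSPE = -11628 − (-3445) = -8183 cm⁻¹.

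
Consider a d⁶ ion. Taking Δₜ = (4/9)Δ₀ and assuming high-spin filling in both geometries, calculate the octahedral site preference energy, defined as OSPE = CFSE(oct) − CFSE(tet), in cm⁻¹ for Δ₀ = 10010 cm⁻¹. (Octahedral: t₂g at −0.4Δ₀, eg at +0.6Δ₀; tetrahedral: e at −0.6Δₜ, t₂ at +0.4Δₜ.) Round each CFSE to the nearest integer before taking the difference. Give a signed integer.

In an octahedral site d⁶ (HS) is t2g^4 e_g^2, giving CFSE(oct) = -0.4Δ₀ = -4004 cm⁻¹.
In a tetrahedral site the filling is e^3 t2^3: CFSE(tet) = -0.6Δₜ = -0.6 × (4/9)(10010) = -2669 cm⁻¹.
OSPE = CFSE(oct) − CFSE(tet) = -4004 − (-2669) = -1335 cm⁻¹.

-1335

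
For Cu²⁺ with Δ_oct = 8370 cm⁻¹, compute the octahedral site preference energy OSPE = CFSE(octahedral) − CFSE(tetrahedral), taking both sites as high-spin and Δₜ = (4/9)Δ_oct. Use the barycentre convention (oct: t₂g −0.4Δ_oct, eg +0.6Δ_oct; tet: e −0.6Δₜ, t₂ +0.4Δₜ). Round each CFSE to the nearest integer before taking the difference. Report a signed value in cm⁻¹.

Cu is in group 11, so Cu²⁺ is d⁹ (11 − 2 = 9).
Octahedral (high-spin): t₂g⁶ eg³, CFSE = 6(−0.4) + 3(+0.6) = -0.6Δ_oct = -0.6 × 8370 = -5022 cm⁻¹.
In a tetrahedral site the filling is e⁴ t₂⁵: CFSE(tet) = -0.4Δₜ = -0.4 × (4/9)(8370) = -1488 cm⁻¹.
OSPE = -5022 − (-1488) = -3534 cm⁻¹.

-3534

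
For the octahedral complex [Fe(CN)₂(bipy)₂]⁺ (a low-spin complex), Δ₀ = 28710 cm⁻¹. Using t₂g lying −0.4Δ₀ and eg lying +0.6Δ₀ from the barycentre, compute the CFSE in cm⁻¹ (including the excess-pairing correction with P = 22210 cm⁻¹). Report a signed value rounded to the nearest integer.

-13000

Ligand charges: 2×(-1) from CN⁻ and 2×(+0) from bipy sum to -2; with overall charge +1, Fe is +3.
Group 8 minus oxidation state +3 gives a d⁵ configuration for Fe³⁺.
Electron filling gives t₂g⁵ eg⁰.
CFSE(orbital) = 5×(-0.4Δ₀) + 0×(0.6Δ₀) = -2.0Δ₀; with Δ₀ = 28710 cm⁻¹ that is -57420 cm⁻¹.
Relative to high-spin t₂g³ eg² (0 paired), the low-spin configuration has 2 additional pairs, contributing +2 × 22210 = +44420 cm⁻¹.
Net CFSE = -57420 + 44420 = -13000 cm⁻¹.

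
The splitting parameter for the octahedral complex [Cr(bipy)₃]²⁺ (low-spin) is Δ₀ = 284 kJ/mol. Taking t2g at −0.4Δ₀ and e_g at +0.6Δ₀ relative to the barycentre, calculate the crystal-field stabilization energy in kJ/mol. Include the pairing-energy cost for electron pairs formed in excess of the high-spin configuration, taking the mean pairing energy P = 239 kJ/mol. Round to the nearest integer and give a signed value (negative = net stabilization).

-215

bipy is neutral, so the +2 overall charge sits on Cr: oxidation state +2.
Cr is in group 6, so Cr²⁺ is d⁴ (6 − 2 = 4).
The d⁴ electrons fill as t2g^4 e_g^0.
The orbital stabilization is -1.6Δ₀ = -1.6 × 284 = -454 kJ/mol.
High-spin d⁴ would be t2g^3 e_g^1 with 0 pairs; low-spin has 1, so 1 excess pair costs +1P = +239 kJ/mol.
Combining: -454 + 239 = -215 kJ/mol.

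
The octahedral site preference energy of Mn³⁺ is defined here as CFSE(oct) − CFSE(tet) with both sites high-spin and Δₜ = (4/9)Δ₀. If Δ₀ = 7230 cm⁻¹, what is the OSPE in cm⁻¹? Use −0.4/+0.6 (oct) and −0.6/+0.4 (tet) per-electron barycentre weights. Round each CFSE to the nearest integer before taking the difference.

Mn³⁺: group 7, so d-count = 7 − 3 = 4.
Octahedral high-spin t2g^3 e_g^1: CFSE = -0.6 × 7230 = -4338 cm⁻¹.
Tetrahedral e^2 t2^2 gives -0.4Δₜ = -0.4 × (4/9) × 7230 = -1285 cm⁻¹.
OSPE = -4338 − (-1285) = -3053 cm⁻¹.

-3053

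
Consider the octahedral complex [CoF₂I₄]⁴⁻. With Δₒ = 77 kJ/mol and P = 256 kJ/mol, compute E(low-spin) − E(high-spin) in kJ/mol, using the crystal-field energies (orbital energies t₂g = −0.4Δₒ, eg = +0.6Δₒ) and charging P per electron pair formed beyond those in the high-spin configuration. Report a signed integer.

179

Ligand charges: 2×(-1) from F⁻ and 4×(-1) from I⁻ sum to -6; with overall charge -4, Co is +2.
Group 9 minus oxidation state +2 gives a d⁷ configuration for Co²⁺.
In the high-spin limit (t₂g⁵ eg²) the orbital term is -0.8Δₒ = -62 kJ/mol, with no excess pairing.
Low-spin: t₂g⁶ eg¹, orbital CFSE = -1.8Δₒ = -139 kJ/mol; plus 1 excess pair × P = +256 kJ/mol; total 117 kJ/mol.
The difference is 117 − (-62) = 179 kJ/mol, so high-spin lies lower.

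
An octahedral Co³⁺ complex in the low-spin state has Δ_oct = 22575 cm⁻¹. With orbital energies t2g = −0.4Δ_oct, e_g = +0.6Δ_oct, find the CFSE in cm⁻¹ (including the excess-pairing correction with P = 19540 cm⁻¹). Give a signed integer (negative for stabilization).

Co sits in group 9; removing 3 electrons leaves Co³⁺ with 9 − 3 = 6 d electrons.
Configuration: t2g^6 e_g^0.
Orbital CFSE = 6(-0.4) + 0(0.6) = -2.4Δ_oct = -2.4 × 22575 = -54180 cm⁻¹.
Relative to high-spin t2g^4 e_g^2 (1 paired), the low-spin configuration has 2 additional pairs, contributing +2 × 19540 = +39080 cm⁻¹.
Net CFSE = -54180 + 39080 = -15100 cm⁻¹.

-15100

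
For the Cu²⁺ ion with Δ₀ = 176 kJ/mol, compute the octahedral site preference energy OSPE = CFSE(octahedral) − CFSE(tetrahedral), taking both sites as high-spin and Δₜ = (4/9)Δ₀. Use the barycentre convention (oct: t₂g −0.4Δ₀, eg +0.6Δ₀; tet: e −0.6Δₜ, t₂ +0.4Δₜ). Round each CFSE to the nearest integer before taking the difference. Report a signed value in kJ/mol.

-75

Group 11 minus oxidation state +2 gives a d⁹ configuration for Cu²⁺.
Octahedral high-spin t2g^6 e_g^3: CFSE = -0.6 × 176 = -106 kJ/mol.
Tetrahedral e^4 t2^5 gives -0.4Δₜ = -0.4 × (4/9) × 176 = -31 kJ/mol.
Subtracting, OSPE = -106 − (-31) = -75 kJ/mol.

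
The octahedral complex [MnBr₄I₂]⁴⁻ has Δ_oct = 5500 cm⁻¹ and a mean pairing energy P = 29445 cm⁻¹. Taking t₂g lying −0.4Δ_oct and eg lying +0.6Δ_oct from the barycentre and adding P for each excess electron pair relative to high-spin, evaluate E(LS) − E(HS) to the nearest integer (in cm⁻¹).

Ligand charges: 4×(-1) from Br⁻ and 2×(-1) from I⁻ sum to -6; with overall charge -4, Mn is +2.
Mn²⁺: group 7, so d-count = 7 − 2 = 5.
High-spin d⁵ fills as t₂g³ eg² with CFSE 3(−0.4) + 2(+0.6) = 0.0Δ_oct = 0 cm⁻¹.
Low-spin: t₂g⁵ eg⁰, orbital CFSE = -2.0Δ_oct = -11000 cm⁻¹; plus 2 excess pairs × P = +58890 cm⁻¹; total 47890 cm⁻¹.
The difference is 47890 − (0) = 47890 cm⁻¹, so high-spin lies lower.

47890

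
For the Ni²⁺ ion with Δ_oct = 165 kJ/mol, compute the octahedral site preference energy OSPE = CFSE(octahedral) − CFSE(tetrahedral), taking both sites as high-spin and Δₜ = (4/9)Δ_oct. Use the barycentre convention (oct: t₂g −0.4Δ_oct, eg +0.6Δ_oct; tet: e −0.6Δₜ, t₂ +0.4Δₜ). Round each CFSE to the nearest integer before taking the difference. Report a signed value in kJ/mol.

Ni sits in group 10; removing 2 electrons leaves Ni²⁺ with 10 − 2 = 8 d electrons.
In an octahedral site d⁸ (HS) is t2g^6 e_g^2, giving CFSE(oct) = -1.2Δ_oct = -198 kJ/mol.
Tetrahedral: e^4 t2^4, CFSE = 4(−0.6) + 4(+0.4) = -0.8Δₜ = -0.8 × (4/9) × 165 = -59 kJ/mol.
Subtracting, OSPE = -198 − (-59) = -139 kJ/mol.

-139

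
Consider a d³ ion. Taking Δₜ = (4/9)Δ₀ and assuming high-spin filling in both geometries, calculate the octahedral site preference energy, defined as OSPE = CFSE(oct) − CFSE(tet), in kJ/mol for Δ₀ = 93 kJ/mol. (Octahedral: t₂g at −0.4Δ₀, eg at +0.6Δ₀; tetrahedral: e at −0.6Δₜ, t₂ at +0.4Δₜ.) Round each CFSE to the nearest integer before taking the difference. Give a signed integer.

Octahedral high-spin t2g^3 e_g^0: CFSE = -1.2 × 93 = -112 kJ/mol.
In a tetrahedral site the filling is e^2 t2^1: CFSE(tet) = -0.8Δₜ = -0.8 × (4/9)(93) = -33 kJ/mol.
OSPE = -112 − (-33) = -79 kJ/mol.

-79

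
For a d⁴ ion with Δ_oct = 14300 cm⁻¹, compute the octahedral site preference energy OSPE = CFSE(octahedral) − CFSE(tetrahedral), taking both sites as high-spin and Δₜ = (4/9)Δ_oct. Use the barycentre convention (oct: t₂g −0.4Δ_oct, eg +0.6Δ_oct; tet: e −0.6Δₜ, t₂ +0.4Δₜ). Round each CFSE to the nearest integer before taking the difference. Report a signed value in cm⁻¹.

Octahedral (high-spin): t₂g³ eg¹, CFSE = 3(−0.4) + 1(+0.6) = -0.6Δ_oct = -0.6 × 14300 = -8580 cm⁻¹.
Tetrahedral: e² t₂², CFSE = 2(−0.6) + 2(+0.4) = -0.4Δₜ = -0.4 × (4/9) × 14300 = -2542 cm⁻¹.
Subtracting, OSPE = -8580 − (-2542) = -6038 cm⁻¹.

-6038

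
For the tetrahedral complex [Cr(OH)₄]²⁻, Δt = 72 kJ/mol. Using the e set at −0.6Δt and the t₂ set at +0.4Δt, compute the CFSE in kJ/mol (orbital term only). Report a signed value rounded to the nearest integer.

-29

Each OH⁻ contributes -1; 4 × (-1) = -4. With overall charge -2, Cr is in the +2 oxidation state.
Cr²⁺: group 6, so d-count = 6 − 2 = 4.
Tetrahedral fields are weak (Δₜ ≈ 4/9 Δₒ), so electrons fill high-spin.
The d⁴ electrons fill as e² t₂².
CFSE(orbital) = 2×(-0.6Δt) + 2×(0.4Δt) = -0.4Δt; with Δt = 72 kJ/mol that is -29 kJ/mol.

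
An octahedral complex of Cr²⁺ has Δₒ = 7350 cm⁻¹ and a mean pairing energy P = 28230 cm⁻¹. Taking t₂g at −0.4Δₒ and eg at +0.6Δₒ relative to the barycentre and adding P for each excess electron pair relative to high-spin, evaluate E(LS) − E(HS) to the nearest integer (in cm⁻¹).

Group 6 minus oxidation state +2 gives a d⁴ configuration for Cr²⁺.
High-spin: t₂g³ eg¹, CFSE = -0.6Δₒ = -4410 cm⁻¹.
For low-spin the configuration is t₂g⁴ eg⁰: orbital energy -1.6 × 7350 = -11760 cm⁻¹, and 1 additional pair relative to high-spin adds 28230 cm⁻¹, giving 16470 cm⁻¹.
E(LS) − E(HS) = 16470 − (-4410) = 20880 cm⁻¹.

20880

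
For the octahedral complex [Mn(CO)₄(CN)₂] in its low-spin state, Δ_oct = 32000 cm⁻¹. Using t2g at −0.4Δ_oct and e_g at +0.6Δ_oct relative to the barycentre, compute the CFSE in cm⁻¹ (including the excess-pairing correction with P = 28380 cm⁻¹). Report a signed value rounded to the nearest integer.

Ligand charges: 4×(+0) from CO and 2×(-1) from CN⁻ sum to -2; with overall charge +0, Mn is +2.
Mn²⁺: group 7, so d-count = 7 − 2 = 5.
The d⁵ electrons fill as t2g^5 e_g^0.
The orbital stabilization is -2.0Δ_oct = -2.0 × 32000 = -64000 cm⁻¹.
High-spin d⁵ would be t2g^3 e_g^2 with 0 pairs; low-spin has 2, so 2 excess pairs cost +2P = +56760 cm⁻¹.
Combining: -64000 + 56760 = -7240 cm⁻¹.

-7240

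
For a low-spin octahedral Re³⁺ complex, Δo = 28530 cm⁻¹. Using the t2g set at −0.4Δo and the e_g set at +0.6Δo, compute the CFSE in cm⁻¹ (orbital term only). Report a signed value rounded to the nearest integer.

-45648

Re is in group 7, so Re³⁺ is d⁴ (7 − 3 = 4).
Electron filling gives t2g^4 e_g^0.
Orbital CFSE = 4(-0.4) + 0(0.6) = -1.6Δo = -1.6 × 28530 = -45648 cm⁻¹.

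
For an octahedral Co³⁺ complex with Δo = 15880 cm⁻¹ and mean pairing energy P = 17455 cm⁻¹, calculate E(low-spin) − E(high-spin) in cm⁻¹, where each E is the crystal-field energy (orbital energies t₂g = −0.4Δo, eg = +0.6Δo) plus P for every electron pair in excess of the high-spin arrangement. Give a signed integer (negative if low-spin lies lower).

Group 9 minus oxidation state +3 gives a d⁶ configuration for Co³⁺.
High-spin: t₂g⁴ eg², CFSE = -0.4Δo = -6352 cm⁻¹.
For low-spin the configuration is t₂g⁶ eg⁰: orbital energy -2.4 × 15880 = -38112 cm⁻¹, and 2 additional pairs relative to high-spin add 34910 cm⁻¹, giving -3202 cm⁻¹.
E(LS) − E(HS) = -3202 − (-6352) = 3150 cm⁻¹.

3150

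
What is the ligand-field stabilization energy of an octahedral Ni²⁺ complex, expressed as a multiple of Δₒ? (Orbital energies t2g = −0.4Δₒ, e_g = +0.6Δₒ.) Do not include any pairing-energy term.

-1.2 Δₒ

Ni is in group 10, so Ni²⁺ is d⁸ (10 − 2 = 8).
Configuration: t2g^6 e_g^2.
CFSE = 6(-0.4Δₒ) + 2(0.6Δₒ) = -2.4Δₒ + 1.2Δₒ = -1.2Δₒ.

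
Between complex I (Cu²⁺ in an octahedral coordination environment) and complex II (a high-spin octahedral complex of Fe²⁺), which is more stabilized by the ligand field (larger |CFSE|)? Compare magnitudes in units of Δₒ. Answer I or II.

I

I: Cu²⁺: group 11, so d-count = 11 − 2 = 9; t₂g⁶ eg³, CFSE = -0.6Δₒ.
II: Group 8 minus oxidation state +2 gives a d⁶ configuration for Fe²⁺; t₂g⁴ eg², CFSE = -0.4Δₒ.
So I has the larger |CFSE|.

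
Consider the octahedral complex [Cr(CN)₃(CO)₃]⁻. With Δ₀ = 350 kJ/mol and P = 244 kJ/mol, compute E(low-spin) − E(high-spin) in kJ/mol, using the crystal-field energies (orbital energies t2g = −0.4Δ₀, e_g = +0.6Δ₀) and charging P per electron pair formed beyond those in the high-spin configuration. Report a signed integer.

Ligand charges: 3×(-1) from CN⁻ and 3×(+0) from CO sum to -3; with overall charge -1, Cr is +2.
Cr sits in group 6; removing 2 electrons leaves Cr²⁺ with 6 − 2 = 4 d electrons.
High-spin: t2g^3 e_g^1, CFSE = -0.6Δ₀ = -210 kJ/mol.
Low-spin: t2g^4 e_g^0, orbital CFSE = -1.6Δ₀ = -560 kJ/mol; plus 1 excess pair × P = +244 kJ/mol; total -316 kJ/mol.
E(LS) − E(HS) = -316 − (-210) = -106 kJ/mol.

-106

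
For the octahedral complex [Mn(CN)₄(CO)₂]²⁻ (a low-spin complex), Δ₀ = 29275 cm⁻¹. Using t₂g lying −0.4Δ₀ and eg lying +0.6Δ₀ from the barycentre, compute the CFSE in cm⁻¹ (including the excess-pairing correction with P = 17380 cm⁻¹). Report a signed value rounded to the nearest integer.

-23790

Ligand charges: 4×(-1) from CN⁻ and 2×(+0) from CO sum to -4; with overall charge -2, Mn is +2.
Mn sits in group 7; removing 2 electrons leaves Mn²⁺ with 7 − 2 = 5 d electrons.
Configuration: t₂g⁵ eg⁰.
The orbital stabilization is -2.0Δ₀ = -2.0 × 29275 = -58550 cm⁻¹.
Relative to high-spin t₂g³ eg² (0 paired), the low-spin configuration has 2 additional pairs, contributing +2 × 17380 = +34760 cm⁻¹.
Combining: -58550 + 34760 = -23790 cm⁻¹.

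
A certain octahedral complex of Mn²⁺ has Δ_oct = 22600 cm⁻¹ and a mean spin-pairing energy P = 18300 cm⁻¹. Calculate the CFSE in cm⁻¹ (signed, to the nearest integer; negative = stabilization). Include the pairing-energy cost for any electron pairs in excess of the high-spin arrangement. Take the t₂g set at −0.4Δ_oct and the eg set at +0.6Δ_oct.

Mn sits in group 7; removing 2 electrons leaves Mn²⁺ with 7 − 2 = 5 d electrons.
Since Δ_oct = 22600 cm⁻¹ > P = 18300 cm⁻¹, the complex adopts the low-spin configuration.
That gives t₂g⁵ eg⁰.
Orbital CFSE = -2.0Δ_oct = -2.0 × 22600 = -45200 cm⁻¹.
Excess pairs vs high-spin: 2 − 0 = 2; pairing cost = +36600 cm⁻¹.
Net CFSE = -45200 + 36600 = -8600 cm⁻¹.

-8600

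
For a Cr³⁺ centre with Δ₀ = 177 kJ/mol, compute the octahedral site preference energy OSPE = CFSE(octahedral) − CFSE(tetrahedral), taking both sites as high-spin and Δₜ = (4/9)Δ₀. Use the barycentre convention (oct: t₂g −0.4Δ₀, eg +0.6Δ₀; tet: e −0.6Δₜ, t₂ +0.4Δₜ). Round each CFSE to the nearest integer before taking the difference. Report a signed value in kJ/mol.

-149

Cr is in group 6, so Cr³⁺ is d³ (6 − 3 = 3).
Octahedral (high-spin): t₂g³ eg⁰, CFSE = 3(−0.4) + 0(+0.6) = -1.2Δ₀ = -1.2 × 177 = -212 kJ/mol.
Tetrahedral e² t₂¹ gives -0.8Δₜ = -0.8 × (4/9) × 177 = -63 kJ/mol.
Subtracting, OSPE = -212 − (-63) = -149 kJ/mol.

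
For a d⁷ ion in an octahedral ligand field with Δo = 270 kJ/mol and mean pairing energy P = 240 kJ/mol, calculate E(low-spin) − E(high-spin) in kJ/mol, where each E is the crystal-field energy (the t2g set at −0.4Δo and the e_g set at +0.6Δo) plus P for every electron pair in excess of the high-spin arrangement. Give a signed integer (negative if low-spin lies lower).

-30

High-spin: t2g^5 e_g^2, CFSE = -0.8Δo = -216 kJ/mol.
Low-spin t2g^6 e_g^1 gives -1.8Δo = -486 kJ/mol, but forming 1 extra pair costs 1P = 240 kJ/mol, so E(LS) = -486 + 240 = -246 kJ/mol.
Thus E(LS) − E(HS) = -30 kJ/mol.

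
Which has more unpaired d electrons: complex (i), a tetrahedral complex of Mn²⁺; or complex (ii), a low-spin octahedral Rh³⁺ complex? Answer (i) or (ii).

(i)

(i): Group 7 minus oxidation state +2 gives a d⁵ configuration for Mn²⁺; Tetrahedral splitting is small, so the complex is high-spin; e² t₂³ → 5 unpaired.
(ii): Rh sits in group 9; removing 3 electrons leaves Rh³⁺ with 9 − 3 = 6 d electrons; t₂g⁶ eg⁰ → 0 unpaired.
So (i) has more unpaired electrons.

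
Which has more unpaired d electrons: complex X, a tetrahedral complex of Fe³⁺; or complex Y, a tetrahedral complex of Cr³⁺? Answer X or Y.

X

X: Fe is in group 8, so Fe³⁺ is d⁵ (8 − 3 = 5); Tetrahedral fields are weak (Δₜ ≈ 4/9 Δₒ), so electrons fill high-spin; e^2 t2^3 → 5 unpaired.
Y: Cr³⁺: group 6, so d-count = 6 − 3 = 3; Tetrahedral splitting is small, so the complex is high-spin; e² t₂¹ → 3 unpaired.
So X has more unpaired electrons.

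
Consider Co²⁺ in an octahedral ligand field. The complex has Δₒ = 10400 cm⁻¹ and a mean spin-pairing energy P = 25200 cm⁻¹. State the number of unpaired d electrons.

3

Co is in group 9, so Co²⁺ is d⁷ (9 − 2 = 7).
Δₒ < P, so pairing is avoided: the ground state is high-spin.
That gives t₂g⁵ eg².
Unpaired electrons: 3.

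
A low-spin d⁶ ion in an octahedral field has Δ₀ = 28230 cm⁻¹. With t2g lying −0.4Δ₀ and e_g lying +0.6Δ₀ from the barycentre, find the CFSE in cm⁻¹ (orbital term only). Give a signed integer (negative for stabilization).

-67752

Electron filling gives t2g^6 e_g^0.
Orbital CFSE = 6(-0.4) + 0(0.6) = -2.4Δ₀ = -2.4 × 28230 = -67752 cm⁻¹.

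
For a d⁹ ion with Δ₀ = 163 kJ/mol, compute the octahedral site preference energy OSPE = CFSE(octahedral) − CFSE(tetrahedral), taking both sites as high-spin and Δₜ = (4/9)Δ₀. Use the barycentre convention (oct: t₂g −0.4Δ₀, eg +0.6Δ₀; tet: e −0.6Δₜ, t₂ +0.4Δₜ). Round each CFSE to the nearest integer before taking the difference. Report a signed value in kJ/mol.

Octahedral high-spin t₂g⁶ eg³: CFSE = -0.6 × 163 = -98 kJ/mol.
Tetrahedral: e⁴ t₂⁵, CFSE = 4(−0.6) + 5(+0.4) = -0.4Δₜ = -0.4 × (4/9) × 163 = -29 kJ/mol.
OSPE = -98 − (-29) = -69 kJ/mol.

-69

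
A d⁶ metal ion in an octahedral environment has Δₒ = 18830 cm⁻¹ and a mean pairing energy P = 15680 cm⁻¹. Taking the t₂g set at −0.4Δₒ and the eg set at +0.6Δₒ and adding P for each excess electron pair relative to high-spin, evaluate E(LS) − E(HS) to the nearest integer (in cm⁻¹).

High-spin: t₂g⁴ eg², CFSE = -0.4Δₒ = -7532 cm⁻¹.
Low-spin t₂g⁶ eg⁰ gives -2.4Δₒ = -45192 cm⁻¹, but forming 2 extra pairs costs 2P = 31360 cm⁻¹, so E(LS) = -45192 + 31360 = -13832 cm⁻¹.
The difference is -13832 − (-7532) = -6300 cm⁻¹, so low-spin lies lower.

-6300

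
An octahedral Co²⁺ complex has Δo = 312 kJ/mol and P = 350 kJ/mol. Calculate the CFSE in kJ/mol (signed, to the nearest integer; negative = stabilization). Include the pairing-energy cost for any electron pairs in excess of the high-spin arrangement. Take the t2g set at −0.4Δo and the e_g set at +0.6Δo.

-250

Co²⁺: group 9, so d-count = 9 − 2 = 7.
Since Δo = 312 kJ/mol < P = 350 kJ/mol, the complex adopts the high-spin configuration.
Filling d⁷ accordingly: t2g^5 e_g^2.
Orbital CFSE = -0.8Δo = -0.8 × 312 = -250 kJ/mol.
High-spin has no excess pairs, so no pairing correction applies.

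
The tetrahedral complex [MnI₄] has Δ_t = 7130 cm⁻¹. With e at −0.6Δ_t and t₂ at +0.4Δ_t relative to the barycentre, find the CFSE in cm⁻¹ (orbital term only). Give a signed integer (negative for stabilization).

-5704

Each I⁻ contributes -1; 4 × (-1) = -4. With overall charge +0, Mn is in the +4 oxidation state.
Mn⁴⁺: group 7, so d-count = 7 − 4 = 3.
Tetrahedral fields are weak (Δₜ ≈ 4/9 Δₒ), so electrons fill high-spin.
Configuration: e² t₂¹.
CFSE(orbital) = 2×(-0.6Δ_t) + 1×(0.4Δ_t) = -0.8Δ_t; with Δ_t = 7130 cm⁻¹ that is -5704 cm⁻¹.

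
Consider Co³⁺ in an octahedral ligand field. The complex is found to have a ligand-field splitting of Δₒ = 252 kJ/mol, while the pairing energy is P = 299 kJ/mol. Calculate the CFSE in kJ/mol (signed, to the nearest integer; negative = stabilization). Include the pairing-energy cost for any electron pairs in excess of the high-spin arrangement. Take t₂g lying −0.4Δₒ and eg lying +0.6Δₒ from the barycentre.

Co sits in group 9; removing 3 electrons leaves Co³⁺ with 9 − 3 = 6 d electrons.
With Δₒ < P the complex is high-spin.
Configuration: t₂g⁴ eg².
Orbital CFSE = -0.4Δₒ = -0.4 × 252 = -101 kJ/mol.
High-spin has no excess pairs, so no pairing correction applies.

-101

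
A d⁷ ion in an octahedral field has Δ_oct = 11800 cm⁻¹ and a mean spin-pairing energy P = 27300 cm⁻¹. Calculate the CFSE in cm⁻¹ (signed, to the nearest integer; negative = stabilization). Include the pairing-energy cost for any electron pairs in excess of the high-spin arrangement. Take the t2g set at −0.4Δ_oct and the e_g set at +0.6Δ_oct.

-9440

Here Δ_oct < P (11800 < 27300), so the high-spin state is favoured.
That gives t2g^5 e_g^2.
Orbital CFSE = -0.8Δ_oct = -0.8 × 11800 = -9440 cm⁻¹.
High-spin has no excess pairs, so no pairing correction applies.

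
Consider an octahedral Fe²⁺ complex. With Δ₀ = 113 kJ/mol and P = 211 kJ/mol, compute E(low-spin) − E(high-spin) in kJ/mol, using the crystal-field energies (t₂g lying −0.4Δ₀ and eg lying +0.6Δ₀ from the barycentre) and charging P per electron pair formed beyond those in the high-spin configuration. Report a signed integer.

Group 8 minus oxidation state +2 gives a d⁶ configuration for Fe²⁺.
In the high-spin limit (t₂g⁴ eg²) the orbital term is -0.4Δ₀ = -45 kJ/mol, with no excess pairing.
Low-spin t₂g⁶ eg⁰ gives -2.4Δ₀ = -271 kJ/mol, but forming 2 extra pairs costs 2P = 422 kJ/mol, so E(LS) = -271 + 422 = 151 kJ/mol.
E(LS) − E(HS) = 151 − (-45) = 196 kJ/mol.

196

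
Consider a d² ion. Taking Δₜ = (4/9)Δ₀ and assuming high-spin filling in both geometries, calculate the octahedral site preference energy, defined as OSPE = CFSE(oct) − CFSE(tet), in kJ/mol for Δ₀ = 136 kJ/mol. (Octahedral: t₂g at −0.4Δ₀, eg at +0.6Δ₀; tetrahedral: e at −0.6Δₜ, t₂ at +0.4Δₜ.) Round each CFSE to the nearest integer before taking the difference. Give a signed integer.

-36

Octahedral (high-spin): t2g^2 e_g^0, CFSE = 2(−0.4) + 0(+0.6) = -0.8Δ₀ = -0.8 × 136 = -109 kJ/mol.
In a tetrahedral site the filling is e^2 t2^0: CFSE(tet) = -1.2Δₜ = -1.2 × (4/9)(136) = -73 kJ/mol.
Subtracting, OSPE = -109 − (-73) = -36 kJ/mol.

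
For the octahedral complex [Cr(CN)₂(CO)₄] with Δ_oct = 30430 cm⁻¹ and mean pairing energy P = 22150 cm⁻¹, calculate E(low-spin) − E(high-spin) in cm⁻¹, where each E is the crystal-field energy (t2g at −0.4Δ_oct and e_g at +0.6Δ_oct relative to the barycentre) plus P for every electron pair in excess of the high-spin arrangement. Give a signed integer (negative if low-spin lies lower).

-8280

Ligand charges: 2×(-1) from CN⁻ and 4×(+0) from CO sum to -2; with overall charge +0, Cr is +2.
Group 6 minus oxidation state +2 gives a d⁴ configuration for Cr²⁺.
High-spin: t2g^3 e_g^1, CFSE = -0.6Δ_oct = -18258 cm⁻¹.
For low-spin the configuration is t2g^4 e_g^0: orbital energy -1.6 × 30430 = -48688 cm⁻¹, and 1 additional pair relative to high-spin adds 22150 cm⁻¹, giving -26538 cm⁻¹.
Thus E(LS) − E(HS) = -8280 cm⁻¹.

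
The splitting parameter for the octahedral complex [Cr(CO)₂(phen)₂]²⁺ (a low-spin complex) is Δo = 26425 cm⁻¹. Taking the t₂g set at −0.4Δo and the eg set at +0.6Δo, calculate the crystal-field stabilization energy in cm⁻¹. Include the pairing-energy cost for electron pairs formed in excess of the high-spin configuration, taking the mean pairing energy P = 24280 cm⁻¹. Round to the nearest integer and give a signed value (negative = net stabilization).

-18000

Ligand charges: 2×(+0) from CO and 2×(+0) from phen sum to +0; with overall charge +2, Cr is +2.
Cr sits in group 6; removing 2 electrons leaves Cr²⁺ with 6 − 2 = 4 d electrons.
Configuration: t₂g⁴ eg⁰.
The orbital stabilization is -1.6Δo = -1.6 × 26425 = -42280 cm⁻¹.
Relative to high-spin t₂g³ eg¹ (0 paired), the low-spin configuration has 1 additional pair, contributing +1 × 24280 = +24280 cm⁻¹.
Overall CFSE = -42280 + 24280 = -18000 cm⁻¹.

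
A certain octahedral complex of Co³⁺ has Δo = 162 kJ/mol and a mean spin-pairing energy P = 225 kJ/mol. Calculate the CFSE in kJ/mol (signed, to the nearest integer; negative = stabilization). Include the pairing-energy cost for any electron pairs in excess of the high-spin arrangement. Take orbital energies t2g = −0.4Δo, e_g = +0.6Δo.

Co is in group 9, so Co³⁺ is d⁶ (9 − 3 = 6).
With Δo < P the complex is high-spin.
Filling d⁶ accordingly: t2g^4 e_g^2.
Orbital CFSE = -0.4Δo = -0.4 × 162 = -65 kJ/mol.
High-spin has no excess pairs, so no pairing correction applies.

-65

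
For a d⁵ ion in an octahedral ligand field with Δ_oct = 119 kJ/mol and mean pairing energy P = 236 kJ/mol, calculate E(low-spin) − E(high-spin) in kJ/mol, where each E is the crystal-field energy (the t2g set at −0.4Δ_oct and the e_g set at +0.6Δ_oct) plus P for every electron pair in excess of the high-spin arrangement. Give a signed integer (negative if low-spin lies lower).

In the high-spin limit (t2g^3 e_g^2) the orbital term is 0.0Δ_oct = 0 kJ/mol, with no excess pairing.
For low-spin the configuration is t2g^5 e_g^0: orbital energy -2.0 × 119 = -238 kJ/mol, and 2 additional pairs relative to high-spin add 472 kJ/mol, giving 234 kJ/mol.
E(LS) − E(HS) = 234 − (0) = 234 kJ/mol.

234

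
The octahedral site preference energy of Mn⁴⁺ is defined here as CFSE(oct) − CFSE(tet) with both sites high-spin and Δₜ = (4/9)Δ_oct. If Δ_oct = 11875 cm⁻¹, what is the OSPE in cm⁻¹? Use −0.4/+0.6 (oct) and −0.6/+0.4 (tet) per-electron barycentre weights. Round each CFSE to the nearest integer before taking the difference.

-10028

Mn is in group 7, so Mn⁴⁺ is d³ (7 − 4 = 3).
In an octahedral site d³ (HS) is t₂g³ eg⁰, giving CFSE(oct) = -1.2Δ_oct = -14250 cm⁻¹.
In a tetrahedral site the filling is e² t₂¹: CFSE(tet) = -0.8Δₜ = -0.8 × (4/9)(11875) = -4222 cm⁻¹.
OSPE = -14250 − (-4222) = -10028 cm⁻¹.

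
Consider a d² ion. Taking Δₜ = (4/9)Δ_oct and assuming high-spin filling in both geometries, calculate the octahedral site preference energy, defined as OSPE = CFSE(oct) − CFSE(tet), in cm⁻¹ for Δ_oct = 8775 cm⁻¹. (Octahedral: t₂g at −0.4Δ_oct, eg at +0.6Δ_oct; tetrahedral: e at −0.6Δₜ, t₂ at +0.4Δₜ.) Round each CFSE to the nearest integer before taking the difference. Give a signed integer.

Octahedral (high-spin): t2g^2 e_g^0, CFSE = 2(−0.4) + 0(+0.6) = -0.8Δ_oct = -0.8 × 8775 = -7020 cm⁻¹.
In a tetrahedral site the filling is e^2 t2^0: CFSE(tet) = -1.2Δₜ = -1.2 × (4/9)(8775) = -4680 cm⁻¹.
Subtracting, OSPE = -7020 − (-4680) = -2340 cm⁻¹.

-2340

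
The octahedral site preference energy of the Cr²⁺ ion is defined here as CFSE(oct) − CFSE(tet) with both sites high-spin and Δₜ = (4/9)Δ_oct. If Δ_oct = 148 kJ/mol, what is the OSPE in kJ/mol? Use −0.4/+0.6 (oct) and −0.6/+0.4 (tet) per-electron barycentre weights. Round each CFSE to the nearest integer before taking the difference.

Cr is in group 6, so Cr²⁺ is d⁴ (6 − 2 = 4).
In an octahedral site d⁴ (HS) is t₂g³ eg¹, giving CFSE(oct) = -0.6Δ_oct = -89 kJ/mol.
Tetrahedral e² t₂² gives -0.4Δₜ = -0.4 × (4/9) × 148 = -26 kJ/mol.
OSPE = -89 − (-26) = -63 kJ/mol.

-63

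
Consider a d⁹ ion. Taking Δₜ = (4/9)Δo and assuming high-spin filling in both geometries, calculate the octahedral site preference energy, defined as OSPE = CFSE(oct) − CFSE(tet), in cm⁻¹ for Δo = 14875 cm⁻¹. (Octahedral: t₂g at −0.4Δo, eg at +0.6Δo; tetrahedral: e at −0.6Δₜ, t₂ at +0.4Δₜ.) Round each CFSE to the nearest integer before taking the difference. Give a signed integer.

-6281

Octahedral high-spin t2g^6 e_g^3: CFSE = -0.6 × 14875 = -8925 cm⁻¹.
In a tetrahedral site the filling is e^4 t2^5: CFSE(tet) = -0.4Δₜ = -0.4 × (4/9)(14875) = -2644 cm⁻¹.
Subtracting, OSPE = -8925 − (-2644) = -6281 cm⁻¹.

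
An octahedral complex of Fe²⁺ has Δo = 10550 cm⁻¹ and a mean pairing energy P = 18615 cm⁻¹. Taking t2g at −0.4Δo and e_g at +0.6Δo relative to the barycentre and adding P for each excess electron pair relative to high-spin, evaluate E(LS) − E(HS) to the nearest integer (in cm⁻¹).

16130

Fe²⁺: group 8, so d-count = 8 − 2 = 6.
In the high-spin limit (t2g^4 e_g^2) the orbital term is -0.4Δo = -4220 cm⁻¹, with no excess pairing.
Low-spin: t2g^6 e_g^0, orbital CFSE = -2.4Δo = -25320 cm⁻¹; plus 2 excess pairs × P = +37230 cm⁻¹; total 11910 cm⁻¹.
E(LS) − E(HS) = 11910 − (-4220) = 16130 cm⁻¹.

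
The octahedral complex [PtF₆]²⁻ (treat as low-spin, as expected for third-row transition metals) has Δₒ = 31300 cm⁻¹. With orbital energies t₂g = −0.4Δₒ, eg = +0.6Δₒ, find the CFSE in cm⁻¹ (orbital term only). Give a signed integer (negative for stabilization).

-75120

Each F⁻ contributes -1; 6 × (-1) = -6. With overall charge -2, Pt is in the +4 oxidation state.
Group 10 minus oxidation state +4 gives a d⁶ configuration for Pt⁴⁺.
Electron filling gives t₂g⁶ eg⁰.
The orbital stabilization is -2.4Δₒ = -2.4 × 31300 = -75120 cm⁻¹.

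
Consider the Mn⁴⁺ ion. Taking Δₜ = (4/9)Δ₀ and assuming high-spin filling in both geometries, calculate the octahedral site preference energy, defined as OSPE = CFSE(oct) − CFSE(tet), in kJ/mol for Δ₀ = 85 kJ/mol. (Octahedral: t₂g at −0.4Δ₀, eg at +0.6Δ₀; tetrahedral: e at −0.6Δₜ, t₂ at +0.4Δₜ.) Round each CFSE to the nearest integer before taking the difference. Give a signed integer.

-72

Mn sits in group 7; removing 4 electrons leaves Mn⁴⁺ with 7 − 4 = 3 d electrons.
Octahedral high-spin t2g^3 e_g^0: CFSE = -1.2 × 85 = -102 kJ/mol.
In a tetrahedral site the filling is e^2 t2^1: CFSE(tet) = -0.8Δₜ = -0.8 × (4/9)(85) = -30 kJ/mol.
OSPE = CFSE(oct) − CFSE(tet) = -102 − (-30) = -72 kJ/mol.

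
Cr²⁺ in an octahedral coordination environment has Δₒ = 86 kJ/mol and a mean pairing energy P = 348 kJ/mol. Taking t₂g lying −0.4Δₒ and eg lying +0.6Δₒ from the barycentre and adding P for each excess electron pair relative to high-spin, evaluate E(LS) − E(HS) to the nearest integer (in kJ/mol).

262

Cr is in group 6, so Cr²⁺ is d⁴ (6 − 2 = 4).
High-spin d⁴ fills as t₂g³ eg¹ with CFSE 3(−0.4) + 1(+0.6) = -0.6Δₒ = -52 kJ/mol.
Low-spin t₂g⁴ eg⁰ gives -1.6Δₒ = -138 kJ/mol, but forming 1 extra pair costs 1P = 348 kJ/mol, so E(LS) = -138 + 348 = 210 kJ/mol.
The difference is 210 − (-52) = 262 kJ/mol, so high-spin lies lower.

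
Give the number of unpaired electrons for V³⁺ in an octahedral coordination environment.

V is in group 5, so V³⁺ is d² (5 − 3 = 2).
For octahedral d² the high- and low-spin configurations coincide.
Configuration: t₂g² eg⁰, giving 2 unpaired electrons.

2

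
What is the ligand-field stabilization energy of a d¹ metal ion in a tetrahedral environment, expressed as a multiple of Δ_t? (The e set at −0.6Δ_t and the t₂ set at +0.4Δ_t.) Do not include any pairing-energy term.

Tetrahedral splitting is small, so the complex is high-spin.
Configuration: e¹ t₂⁰.
CFSE = 1(-0.6Δ_t) + 0(0.4Δ_t) = -0.6Δ_t + 0.0Δ_t = -0.6Δ_t.

-0.6 Δ_t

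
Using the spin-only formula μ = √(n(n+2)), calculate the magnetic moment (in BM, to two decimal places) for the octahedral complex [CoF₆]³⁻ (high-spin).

4.90 BM

Each F⁻ contributes -1; 6 × (-1) = -6. With overall charge -3, Co is in the +3 oxidation state.
Co sits in group 9; removing 3 electrons leaves Co³⁺ with 9 − 3 = 6 d electrons.
Configuration: t₂g⁴ eg² → 4 unpaired electrons.
μ(spin-only) = √[4(4+2)] = √24 ≈ 4.90 BM.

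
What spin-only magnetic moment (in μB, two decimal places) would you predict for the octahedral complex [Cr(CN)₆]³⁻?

Each CN⁻ contributes -1; 6 × (-1) = -6. With overall charge -3, Cr is in the +3 oxidation state.
Cr³⁺: group 6, so d-count = 6 − 3 = 3.
Configuration: t2g^3 e_g^0 → 3 unpaired electrons.
μ(spin-only) = √[3(3+2)] = √15 ≈ 3.87 μB.

3.87 μB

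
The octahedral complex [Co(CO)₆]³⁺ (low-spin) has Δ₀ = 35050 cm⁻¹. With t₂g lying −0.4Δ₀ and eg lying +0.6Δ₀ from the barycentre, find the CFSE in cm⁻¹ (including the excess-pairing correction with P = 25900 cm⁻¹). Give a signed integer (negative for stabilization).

-32320

CO is neutral, so the +3 overall charge sits on Co: oxidation state +3.
Co sits in group 9; removing 3 electrons leaves Co³⁺ with 9 − 3 = 6 d electrons.
Configuration: t₂g⁶ eg⁰.
Orbital CFSE = 6(-0.4) + 0(0.6) = -2.4Δ₀ = -2.4 × 35050 = -84120 cm⁻¹.
Pairing penalty: 3 pairs vs 1 in the high-spin reference → 2 extra × P = 51800 cm⁻¹.
Overall CFSE = -84120 + 51800 = -32320 cm⁻¹.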